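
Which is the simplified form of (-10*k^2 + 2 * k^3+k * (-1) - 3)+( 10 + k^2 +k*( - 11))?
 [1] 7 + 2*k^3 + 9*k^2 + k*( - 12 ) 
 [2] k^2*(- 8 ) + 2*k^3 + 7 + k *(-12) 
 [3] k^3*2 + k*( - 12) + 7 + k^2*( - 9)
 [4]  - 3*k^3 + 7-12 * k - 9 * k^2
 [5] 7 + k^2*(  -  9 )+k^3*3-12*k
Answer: 3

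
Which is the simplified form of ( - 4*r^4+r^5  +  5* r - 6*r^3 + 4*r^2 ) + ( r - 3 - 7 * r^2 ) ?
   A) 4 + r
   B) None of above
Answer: B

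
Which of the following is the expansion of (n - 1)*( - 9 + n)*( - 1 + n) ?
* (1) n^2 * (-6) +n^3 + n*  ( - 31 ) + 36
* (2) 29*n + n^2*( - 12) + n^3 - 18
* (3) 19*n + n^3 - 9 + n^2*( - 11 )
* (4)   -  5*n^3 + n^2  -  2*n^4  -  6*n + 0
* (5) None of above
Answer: 3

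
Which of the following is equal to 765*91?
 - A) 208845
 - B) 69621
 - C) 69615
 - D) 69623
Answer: C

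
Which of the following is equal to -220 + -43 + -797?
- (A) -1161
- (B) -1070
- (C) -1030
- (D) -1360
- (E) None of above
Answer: E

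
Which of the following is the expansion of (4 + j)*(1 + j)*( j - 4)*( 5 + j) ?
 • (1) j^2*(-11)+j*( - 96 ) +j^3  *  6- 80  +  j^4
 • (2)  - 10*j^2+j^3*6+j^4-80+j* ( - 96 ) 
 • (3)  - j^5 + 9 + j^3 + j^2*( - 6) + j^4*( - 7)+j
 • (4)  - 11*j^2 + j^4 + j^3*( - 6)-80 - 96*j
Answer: 1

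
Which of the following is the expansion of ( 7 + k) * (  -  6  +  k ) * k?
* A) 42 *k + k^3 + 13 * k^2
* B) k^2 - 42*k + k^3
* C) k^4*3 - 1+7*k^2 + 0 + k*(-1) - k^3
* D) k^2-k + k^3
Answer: B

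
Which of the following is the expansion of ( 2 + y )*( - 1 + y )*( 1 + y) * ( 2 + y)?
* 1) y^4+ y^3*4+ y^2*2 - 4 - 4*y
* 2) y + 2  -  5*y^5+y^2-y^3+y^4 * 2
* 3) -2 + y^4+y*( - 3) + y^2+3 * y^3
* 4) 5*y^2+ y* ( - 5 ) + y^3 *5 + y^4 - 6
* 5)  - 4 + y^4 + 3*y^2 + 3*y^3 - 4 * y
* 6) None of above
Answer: 6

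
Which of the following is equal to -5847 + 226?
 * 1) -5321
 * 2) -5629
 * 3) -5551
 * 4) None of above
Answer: 4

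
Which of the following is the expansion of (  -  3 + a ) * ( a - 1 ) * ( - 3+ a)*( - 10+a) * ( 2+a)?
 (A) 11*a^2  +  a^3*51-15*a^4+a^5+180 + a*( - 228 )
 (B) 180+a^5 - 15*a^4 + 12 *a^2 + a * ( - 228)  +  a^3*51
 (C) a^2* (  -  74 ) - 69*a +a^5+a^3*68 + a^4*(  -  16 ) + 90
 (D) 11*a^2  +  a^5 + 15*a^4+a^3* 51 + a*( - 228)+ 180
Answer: A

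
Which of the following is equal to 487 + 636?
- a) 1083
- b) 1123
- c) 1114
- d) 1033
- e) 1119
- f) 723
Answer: b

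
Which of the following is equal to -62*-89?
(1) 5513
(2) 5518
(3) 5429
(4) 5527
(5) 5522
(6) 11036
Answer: 2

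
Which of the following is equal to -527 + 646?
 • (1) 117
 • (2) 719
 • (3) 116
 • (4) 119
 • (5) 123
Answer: 4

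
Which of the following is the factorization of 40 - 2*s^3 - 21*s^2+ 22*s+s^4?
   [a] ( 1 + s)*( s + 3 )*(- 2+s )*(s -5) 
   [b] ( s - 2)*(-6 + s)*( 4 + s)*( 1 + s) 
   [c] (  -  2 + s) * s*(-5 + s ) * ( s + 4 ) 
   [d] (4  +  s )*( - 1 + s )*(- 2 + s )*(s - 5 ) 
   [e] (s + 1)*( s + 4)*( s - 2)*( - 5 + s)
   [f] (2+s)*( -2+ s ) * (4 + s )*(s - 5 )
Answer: e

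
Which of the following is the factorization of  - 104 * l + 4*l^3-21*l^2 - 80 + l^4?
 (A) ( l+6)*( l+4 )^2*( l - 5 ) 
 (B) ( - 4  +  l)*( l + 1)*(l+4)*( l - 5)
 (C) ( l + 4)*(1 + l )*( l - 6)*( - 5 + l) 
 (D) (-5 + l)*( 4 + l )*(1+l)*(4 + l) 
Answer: D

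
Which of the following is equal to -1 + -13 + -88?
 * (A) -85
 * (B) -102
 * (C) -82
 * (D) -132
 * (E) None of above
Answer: B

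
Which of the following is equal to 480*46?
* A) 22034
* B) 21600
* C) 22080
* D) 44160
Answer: C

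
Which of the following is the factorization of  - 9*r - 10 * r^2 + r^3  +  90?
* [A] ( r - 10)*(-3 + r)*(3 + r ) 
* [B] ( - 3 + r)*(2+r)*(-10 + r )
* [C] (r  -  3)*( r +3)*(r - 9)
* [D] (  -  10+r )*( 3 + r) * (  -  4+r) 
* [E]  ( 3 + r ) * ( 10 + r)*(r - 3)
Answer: A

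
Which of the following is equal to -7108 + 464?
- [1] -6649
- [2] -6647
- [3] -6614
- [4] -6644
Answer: 4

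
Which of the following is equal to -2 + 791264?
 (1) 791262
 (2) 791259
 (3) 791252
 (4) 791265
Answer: 1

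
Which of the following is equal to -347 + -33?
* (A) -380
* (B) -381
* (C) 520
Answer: A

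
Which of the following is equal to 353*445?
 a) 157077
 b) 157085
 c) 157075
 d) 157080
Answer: b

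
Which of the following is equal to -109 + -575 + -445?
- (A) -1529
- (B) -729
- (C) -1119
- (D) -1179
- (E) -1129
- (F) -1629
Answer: E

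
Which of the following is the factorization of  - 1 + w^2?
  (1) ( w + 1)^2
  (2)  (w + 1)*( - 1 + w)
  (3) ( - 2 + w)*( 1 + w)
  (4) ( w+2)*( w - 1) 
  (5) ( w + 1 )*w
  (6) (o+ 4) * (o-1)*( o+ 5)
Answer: 2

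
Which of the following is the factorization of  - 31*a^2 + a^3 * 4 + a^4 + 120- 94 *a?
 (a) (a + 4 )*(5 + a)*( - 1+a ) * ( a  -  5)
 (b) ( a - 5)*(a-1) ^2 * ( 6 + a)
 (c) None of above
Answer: c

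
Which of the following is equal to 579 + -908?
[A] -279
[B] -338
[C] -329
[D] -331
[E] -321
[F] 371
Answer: C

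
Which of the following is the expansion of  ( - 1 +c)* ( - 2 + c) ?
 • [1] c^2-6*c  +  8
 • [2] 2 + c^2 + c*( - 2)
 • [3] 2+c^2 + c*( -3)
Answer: 3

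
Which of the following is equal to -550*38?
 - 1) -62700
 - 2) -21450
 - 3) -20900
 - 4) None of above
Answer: 3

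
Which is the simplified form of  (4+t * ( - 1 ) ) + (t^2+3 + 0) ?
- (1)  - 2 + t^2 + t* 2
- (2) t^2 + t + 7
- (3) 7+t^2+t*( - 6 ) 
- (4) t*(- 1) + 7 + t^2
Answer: 4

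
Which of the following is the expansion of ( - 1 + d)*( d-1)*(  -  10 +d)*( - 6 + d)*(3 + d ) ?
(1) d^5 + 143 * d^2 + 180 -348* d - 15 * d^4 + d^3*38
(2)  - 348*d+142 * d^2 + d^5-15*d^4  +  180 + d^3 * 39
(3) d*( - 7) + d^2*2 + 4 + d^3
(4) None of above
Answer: 4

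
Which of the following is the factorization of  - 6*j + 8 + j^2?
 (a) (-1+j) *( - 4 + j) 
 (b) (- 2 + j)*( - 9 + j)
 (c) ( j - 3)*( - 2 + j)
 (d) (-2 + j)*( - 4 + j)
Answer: d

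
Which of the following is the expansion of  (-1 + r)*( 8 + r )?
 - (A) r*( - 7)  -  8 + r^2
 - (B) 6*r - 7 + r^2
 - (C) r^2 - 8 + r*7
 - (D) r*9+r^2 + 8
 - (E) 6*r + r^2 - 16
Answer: C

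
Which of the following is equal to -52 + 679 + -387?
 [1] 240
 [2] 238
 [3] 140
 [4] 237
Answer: 1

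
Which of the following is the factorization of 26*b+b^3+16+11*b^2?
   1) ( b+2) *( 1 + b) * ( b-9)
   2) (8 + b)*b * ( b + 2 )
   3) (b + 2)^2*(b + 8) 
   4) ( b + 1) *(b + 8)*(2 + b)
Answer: 4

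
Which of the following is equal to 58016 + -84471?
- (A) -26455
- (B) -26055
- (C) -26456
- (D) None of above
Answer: A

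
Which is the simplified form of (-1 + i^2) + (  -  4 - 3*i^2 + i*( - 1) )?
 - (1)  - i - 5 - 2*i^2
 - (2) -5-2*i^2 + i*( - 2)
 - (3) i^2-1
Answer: 1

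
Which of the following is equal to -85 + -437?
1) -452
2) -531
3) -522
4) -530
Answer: 3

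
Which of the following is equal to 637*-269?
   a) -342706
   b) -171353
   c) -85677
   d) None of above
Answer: b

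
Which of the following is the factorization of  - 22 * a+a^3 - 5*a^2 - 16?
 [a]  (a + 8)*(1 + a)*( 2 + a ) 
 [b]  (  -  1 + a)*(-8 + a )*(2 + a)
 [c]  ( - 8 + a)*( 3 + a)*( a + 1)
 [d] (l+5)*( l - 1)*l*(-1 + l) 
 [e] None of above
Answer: e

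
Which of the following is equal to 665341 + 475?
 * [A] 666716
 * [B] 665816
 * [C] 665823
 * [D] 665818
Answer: B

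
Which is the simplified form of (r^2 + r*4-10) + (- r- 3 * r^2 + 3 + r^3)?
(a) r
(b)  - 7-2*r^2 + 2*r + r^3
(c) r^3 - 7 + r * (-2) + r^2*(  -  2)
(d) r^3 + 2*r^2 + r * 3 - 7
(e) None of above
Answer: e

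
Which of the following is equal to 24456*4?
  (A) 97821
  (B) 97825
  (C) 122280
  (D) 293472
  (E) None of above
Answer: E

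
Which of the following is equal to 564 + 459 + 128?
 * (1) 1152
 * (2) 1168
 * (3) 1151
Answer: 3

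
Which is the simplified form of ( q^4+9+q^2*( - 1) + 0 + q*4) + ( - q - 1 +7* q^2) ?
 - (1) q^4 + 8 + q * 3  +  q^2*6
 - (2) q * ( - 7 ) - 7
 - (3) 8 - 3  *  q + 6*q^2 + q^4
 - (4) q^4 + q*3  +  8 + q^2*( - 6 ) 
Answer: 1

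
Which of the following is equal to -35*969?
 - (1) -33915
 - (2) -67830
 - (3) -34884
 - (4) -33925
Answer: 1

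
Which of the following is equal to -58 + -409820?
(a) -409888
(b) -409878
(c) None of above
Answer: b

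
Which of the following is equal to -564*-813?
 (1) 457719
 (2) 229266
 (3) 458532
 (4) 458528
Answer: 3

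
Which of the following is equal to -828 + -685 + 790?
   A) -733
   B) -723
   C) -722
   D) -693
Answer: B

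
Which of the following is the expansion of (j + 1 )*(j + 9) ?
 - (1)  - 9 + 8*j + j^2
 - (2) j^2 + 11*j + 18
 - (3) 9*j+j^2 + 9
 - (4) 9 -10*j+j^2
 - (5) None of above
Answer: 5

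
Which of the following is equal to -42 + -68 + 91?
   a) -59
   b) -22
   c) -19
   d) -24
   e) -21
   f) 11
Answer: c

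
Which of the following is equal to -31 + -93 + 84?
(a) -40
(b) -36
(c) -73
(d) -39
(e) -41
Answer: a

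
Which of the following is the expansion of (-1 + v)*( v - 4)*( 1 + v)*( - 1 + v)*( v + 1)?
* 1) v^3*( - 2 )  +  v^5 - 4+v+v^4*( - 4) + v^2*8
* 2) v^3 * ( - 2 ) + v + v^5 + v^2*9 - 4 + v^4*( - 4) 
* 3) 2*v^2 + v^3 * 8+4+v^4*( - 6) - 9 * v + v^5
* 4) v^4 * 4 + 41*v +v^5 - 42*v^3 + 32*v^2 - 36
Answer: 1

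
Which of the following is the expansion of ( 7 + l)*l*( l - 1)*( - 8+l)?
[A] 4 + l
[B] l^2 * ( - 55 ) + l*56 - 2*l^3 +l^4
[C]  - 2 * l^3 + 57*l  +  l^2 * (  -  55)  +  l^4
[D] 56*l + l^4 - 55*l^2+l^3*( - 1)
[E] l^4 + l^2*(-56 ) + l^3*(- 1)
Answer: B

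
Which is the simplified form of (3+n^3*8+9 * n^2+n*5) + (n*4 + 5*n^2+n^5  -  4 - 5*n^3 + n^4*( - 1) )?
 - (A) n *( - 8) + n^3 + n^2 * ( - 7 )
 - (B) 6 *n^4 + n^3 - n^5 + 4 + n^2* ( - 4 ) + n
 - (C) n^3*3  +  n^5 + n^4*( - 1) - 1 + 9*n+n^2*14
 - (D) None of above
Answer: C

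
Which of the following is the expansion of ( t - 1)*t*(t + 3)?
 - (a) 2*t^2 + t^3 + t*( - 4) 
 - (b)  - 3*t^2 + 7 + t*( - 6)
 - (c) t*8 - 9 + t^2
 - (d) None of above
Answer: d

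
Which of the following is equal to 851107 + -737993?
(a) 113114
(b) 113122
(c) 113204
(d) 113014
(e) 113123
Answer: a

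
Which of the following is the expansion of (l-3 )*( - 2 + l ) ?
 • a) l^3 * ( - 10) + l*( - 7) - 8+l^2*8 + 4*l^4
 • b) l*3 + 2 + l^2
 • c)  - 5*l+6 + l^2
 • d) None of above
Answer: c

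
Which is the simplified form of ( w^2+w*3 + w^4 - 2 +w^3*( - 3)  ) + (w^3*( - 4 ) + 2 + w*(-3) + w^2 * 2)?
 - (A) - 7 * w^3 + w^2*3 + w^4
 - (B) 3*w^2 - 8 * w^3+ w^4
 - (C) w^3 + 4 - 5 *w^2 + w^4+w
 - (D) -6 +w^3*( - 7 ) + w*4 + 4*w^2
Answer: A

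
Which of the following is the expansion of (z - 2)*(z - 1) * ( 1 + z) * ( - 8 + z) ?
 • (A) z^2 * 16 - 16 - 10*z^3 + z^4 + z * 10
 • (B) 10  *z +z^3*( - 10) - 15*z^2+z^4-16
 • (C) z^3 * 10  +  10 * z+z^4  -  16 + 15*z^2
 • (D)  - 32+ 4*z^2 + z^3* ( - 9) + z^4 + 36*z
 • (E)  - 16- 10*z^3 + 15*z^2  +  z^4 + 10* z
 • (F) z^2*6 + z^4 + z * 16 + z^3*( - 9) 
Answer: E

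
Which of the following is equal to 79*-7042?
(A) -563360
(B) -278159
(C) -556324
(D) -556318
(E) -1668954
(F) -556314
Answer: D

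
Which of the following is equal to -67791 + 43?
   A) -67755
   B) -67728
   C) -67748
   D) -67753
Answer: C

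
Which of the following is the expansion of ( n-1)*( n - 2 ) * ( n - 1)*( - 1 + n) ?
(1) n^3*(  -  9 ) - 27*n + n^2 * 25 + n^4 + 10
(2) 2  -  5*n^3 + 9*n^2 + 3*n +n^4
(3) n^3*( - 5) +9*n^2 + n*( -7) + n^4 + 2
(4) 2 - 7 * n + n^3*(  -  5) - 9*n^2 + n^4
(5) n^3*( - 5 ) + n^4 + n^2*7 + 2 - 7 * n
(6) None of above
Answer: 3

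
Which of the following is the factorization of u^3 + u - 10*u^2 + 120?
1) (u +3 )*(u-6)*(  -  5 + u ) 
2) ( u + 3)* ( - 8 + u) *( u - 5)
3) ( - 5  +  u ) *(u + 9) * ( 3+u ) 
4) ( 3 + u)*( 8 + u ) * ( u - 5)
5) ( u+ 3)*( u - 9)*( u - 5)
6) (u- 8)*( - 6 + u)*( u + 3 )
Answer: 2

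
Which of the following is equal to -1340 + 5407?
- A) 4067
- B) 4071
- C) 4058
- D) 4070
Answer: A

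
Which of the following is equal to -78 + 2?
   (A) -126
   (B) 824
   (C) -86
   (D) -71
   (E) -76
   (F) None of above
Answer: E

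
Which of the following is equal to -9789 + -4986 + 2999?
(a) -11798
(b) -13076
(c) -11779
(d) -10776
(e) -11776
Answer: e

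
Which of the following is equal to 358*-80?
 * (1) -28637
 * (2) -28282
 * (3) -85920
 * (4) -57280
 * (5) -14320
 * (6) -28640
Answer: 6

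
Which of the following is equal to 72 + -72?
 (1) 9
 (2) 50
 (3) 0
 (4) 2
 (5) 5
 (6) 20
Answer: 3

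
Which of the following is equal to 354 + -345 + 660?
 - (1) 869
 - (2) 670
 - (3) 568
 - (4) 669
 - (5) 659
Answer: 4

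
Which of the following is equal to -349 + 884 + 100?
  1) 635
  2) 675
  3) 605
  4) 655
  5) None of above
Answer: 1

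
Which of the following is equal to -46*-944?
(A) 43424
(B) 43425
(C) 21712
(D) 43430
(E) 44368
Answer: A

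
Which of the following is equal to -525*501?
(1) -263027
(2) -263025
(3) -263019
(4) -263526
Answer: 2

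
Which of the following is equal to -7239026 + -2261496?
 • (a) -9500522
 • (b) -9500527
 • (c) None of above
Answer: a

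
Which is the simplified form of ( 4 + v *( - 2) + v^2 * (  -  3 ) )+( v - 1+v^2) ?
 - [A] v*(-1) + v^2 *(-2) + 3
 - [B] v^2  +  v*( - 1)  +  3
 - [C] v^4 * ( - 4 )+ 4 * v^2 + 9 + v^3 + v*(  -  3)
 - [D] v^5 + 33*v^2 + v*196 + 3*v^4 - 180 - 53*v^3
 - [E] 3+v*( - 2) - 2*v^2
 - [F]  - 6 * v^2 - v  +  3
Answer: A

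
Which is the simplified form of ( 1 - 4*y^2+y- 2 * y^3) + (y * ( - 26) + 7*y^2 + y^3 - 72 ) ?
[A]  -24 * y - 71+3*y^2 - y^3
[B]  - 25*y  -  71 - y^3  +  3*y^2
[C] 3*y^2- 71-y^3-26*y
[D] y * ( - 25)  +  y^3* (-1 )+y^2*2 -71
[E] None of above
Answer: B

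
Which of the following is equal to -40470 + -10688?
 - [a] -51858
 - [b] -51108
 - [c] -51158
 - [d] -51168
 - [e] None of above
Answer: c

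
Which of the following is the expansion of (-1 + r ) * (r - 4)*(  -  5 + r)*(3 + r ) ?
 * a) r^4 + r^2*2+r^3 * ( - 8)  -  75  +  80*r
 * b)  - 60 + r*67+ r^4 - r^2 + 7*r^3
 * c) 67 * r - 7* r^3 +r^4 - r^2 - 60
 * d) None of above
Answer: c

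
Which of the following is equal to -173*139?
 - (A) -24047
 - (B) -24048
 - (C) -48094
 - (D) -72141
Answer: A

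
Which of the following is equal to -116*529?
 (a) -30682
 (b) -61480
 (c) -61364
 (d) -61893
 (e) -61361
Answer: c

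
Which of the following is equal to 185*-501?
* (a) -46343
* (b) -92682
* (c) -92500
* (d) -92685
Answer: d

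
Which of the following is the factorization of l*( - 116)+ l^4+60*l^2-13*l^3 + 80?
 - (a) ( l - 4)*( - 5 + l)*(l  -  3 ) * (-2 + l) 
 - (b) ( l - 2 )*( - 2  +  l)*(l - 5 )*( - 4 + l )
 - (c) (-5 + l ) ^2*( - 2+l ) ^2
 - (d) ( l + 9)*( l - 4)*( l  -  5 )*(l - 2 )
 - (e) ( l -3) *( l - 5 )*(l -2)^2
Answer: b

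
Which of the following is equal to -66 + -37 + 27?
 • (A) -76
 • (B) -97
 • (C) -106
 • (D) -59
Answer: A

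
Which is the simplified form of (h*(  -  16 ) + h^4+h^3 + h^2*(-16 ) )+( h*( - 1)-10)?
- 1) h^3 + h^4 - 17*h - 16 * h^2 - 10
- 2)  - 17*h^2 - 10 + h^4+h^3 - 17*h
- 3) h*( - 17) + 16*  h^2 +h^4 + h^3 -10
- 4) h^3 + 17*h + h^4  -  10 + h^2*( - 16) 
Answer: 1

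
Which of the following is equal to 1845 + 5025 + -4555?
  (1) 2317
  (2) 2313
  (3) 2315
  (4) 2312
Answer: 3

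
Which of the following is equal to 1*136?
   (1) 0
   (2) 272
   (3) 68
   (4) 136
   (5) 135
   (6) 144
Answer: 4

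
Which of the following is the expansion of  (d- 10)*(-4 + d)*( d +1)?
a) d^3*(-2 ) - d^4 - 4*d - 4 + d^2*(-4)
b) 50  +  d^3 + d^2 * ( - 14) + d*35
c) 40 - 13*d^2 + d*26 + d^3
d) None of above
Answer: c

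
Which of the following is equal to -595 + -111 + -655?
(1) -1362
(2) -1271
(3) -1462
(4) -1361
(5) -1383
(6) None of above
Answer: 4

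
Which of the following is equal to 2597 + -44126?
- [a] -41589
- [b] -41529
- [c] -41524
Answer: b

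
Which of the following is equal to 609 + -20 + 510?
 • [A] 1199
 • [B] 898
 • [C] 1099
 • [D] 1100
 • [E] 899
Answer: C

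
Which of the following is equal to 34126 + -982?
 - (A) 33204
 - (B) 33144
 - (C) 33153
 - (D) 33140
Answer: B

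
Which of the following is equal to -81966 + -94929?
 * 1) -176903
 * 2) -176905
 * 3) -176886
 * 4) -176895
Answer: 4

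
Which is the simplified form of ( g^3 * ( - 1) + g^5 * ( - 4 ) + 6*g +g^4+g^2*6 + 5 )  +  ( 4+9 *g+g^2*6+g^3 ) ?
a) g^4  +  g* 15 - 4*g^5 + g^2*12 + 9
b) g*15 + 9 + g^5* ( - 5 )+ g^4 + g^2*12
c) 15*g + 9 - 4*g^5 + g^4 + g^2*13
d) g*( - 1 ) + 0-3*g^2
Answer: a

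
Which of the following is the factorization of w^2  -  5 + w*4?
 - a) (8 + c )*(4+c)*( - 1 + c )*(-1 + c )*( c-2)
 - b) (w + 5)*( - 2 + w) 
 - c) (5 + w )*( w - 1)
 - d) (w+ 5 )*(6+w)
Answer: c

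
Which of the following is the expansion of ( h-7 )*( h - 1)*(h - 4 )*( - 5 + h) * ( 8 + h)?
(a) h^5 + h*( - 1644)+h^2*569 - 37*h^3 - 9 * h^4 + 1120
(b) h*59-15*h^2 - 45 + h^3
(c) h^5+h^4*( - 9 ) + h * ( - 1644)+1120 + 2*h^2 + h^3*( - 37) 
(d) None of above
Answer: a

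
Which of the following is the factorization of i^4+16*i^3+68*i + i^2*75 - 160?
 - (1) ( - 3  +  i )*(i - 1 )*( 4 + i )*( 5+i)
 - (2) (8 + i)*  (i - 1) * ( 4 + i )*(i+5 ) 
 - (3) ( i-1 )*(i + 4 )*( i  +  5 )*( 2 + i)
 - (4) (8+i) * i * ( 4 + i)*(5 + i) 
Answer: 2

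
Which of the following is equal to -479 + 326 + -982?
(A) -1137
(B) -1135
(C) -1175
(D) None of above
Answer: B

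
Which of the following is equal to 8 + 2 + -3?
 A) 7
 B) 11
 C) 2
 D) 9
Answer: A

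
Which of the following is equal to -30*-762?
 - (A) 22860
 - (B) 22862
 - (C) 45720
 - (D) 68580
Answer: A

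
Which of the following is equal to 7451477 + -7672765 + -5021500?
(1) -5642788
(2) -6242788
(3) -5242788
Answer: 3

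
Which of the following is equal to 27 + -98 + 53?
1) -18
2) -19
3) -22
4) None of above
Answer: 1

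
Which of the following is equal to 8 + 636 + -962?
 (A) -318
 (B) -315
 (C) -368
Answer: A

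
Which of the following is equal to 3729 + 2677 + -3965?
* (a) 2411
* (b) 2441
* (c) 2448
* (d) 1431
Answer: b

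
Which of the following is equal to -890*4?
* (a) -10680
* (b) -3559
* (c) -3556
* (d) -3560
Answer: d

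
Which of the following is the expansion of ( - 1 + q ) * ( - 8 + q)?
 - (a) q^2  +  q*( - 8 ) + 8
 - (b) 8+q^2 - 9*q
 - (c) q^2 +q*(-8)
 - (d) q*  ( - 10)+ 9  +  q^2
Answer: b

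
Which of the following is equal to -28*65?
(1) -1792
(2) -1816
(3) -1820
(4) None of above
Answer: 3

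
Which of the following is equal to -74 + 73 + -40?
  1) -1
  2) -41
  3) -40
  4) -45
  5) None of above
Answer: 2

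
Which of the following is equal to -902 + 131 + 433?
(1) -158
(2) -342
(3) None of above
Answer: 3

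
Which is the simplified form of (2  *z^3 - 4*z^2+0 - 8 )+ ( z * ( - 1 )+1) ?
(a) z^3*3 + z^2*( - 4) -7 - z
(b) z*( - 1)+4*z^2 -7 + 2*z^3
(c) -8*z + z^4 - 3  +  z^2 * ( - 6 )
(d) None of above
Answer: d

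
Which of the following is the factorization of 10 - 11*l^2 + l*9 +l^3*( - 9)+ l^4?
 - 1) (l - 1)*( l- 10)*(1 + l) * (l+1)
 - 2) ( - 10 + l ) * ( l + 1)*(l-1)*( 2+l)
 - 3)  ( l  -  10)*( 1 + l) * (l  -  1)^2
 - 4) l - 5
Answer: 1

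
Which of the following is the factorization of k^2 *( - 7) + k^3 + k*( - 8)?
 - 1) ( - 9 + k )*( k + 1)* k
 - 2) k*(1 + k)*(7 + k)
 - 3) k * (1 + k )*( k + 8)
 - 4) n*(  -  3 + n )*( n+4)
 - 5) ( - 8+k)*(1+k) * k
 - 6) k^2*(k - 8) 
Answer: 5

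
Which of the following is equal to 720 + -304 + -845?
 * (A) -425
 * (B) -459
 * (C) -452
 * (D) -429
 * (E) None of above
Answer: D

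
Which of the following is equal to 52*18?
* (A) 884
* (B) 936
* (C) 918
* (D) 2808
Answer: B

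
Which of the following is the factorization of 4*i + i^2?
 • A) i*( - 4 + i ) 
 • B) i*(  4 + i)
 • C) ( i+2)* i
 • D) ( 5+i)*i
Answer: B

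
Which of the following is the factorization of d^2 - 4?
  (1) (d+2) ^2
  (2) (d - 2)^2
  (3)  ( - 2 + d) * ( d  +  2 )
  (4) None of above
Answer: 3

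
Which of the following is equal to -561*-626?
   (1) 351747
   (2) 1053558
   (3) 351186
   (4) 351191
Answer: 3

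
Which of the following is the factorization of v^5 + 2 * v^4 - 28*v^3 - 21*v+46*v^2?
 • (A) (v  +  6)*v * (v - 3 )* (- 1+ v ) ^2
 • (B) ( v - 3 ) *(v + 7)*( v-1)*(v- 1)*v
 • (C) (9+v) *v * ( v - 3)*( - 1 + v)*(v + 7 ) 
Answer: B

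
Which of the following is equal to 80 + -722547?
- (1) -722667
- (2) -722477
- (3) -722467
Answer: 3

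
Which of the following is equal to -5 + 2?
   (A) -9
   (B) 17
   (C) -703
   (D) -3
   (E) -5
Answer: D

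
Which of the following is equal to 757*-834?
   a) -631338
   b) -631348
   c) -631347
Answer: a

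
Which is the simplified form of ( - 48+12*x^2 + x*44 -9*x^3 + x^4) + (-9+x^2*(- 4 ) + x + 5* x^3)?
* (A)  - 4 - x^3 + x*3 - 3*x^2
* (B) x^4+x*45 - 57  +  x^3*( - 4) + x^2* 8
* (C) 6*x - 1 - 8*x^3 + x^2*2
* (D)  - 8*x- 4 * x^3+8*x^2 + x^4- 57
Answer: B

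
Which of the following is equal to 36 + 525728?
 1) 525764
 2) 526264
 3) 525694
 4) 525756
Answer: 1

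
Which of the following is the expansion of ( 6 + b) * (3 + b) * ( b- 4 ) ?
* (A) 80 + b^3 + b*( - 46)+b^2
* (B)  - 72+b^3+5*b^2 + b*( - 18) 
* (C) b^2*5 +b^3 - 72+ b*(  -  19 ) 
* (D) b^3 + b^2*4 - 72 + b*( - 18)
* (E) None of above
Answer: B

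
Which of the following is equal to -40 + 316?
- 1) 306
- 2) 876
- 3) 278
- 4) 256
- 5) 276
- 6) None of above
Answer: 5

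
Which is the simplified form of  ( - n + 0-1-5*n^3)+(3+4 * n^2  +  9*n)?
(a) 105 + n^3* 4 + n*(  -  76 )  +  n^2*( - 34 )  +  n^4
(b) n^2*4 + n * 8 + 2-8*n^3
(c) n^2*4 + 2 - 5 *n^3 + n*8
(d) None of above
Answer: c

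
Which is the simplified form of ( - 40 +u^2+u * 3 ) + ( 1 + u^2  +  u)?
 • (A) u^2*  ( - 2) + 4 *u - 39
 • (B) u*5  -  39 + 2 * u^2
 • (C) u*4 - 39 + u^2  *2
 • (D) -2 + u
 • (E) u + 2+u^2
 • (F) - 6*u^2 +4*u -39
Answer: C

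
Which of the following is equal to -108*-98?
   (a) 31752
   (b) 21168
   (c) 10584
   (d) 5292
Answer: c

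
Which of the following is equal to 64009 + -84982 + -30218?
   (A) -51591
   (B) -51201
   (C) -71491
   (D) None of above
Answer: D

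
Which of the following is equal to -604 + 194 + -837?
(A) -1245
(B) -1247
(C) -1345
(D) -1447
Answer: B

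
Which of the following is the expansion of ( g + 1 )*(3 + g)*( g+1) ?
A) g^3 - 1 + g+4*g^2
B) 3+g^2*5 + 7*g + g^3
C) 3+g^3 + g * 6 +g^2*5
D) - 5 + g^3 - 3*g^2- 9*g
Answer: B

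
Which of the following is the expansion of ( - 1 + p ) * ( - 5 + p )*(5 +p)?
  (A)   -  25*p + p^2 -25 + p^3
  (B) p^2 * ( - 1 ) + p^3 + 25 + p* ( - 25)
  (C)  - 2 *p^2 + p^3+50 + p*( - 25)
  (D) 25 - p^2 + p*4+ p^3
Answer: B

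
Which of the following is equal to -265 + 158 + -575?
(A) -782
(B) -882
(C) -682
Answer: C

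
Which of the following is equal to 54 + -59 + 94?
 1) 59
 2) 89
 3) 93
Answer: 2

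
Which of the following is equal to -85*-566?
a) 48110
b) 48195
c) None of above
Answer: a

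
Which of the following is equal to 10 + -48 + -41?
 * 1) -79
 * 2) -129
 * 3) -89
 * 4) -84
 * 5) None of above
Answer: 1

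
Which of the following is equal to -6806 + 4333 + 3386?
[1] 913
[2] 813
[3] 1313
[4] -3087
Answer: 1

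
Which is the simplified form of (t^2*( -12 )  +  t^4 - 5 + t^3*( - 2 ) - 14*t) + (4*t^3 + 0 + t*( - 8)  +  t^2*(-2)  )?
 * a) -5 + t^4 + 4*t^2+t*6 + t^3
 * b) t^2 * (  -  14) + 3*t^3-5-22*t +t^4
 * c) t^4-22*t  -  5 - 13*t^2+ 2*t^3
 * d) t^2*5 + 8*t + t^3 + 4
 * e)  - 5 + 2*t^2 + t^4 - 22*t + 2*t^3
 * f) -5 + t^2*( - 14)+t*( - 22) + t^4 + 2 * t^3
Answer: f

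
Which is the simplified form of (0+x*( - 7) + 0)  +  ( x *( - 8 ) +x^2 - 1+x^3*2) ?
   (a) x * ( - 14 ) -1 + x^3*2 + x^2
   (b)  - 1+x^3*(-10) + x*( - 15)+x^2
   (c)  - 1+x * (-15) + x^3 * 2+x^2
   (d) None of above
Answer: c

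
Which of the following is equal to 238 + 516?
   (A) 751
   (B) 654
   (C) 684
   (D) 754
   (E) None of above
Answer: D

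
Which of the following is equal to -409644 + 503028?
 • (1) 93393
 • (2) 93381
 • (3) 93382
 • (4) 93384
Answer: 4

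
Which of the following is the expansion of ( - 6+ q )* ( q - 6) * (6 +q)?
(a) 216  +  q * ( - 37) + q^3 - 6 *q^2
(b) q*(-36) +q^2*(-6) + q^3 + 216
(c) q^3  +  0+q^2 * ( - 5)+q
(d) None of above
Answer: b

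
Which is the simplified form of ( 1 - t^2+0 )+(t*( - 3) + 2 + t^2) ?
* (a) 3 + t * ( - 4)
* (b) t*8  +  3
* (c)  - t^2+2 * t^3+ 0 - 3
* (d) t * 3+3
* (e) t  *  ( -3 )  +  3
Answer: e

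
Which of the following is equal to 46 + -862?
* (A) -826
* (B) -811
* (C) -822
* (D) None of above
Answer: D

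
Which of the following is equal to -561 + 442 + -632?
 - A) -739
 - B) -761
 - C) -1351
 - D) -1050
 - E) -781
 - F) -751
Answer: F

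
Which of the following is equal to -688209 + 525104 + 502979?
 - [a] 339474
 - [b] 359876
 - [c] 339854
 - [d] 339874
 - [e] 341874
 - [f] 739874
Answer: d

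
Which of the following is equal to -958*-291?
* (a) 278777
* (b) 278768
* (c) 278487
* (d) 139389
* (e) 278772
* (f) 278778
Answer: f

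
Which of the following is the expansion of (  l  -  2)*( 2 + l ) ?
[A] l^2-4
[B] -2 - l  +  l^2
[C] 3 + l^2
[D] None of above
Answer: A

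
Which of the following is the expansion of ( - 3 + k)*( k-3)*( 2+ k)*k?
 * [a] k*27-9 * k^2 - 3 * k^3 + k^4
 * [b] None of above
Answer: b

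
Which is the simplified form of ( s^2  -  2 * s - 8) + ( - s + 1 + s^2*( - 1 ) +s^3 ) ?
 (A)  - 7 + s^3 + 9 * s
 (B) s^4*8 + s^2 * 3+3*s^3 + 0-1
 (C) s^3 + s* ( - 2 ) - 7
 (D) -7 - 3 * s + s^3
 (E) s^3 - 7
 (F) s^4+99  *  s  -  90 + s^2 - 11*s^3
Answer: D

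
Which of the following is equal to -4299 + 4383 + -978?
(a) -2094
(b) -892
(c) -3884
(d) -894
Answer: d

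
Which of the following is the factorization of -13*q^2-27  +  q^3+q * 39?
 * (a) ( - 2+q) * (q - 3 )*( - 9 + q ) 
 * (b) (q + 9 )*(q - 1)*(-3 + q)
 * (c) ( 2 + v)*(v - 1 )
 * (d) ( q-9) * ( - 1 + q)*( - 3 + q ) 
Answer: d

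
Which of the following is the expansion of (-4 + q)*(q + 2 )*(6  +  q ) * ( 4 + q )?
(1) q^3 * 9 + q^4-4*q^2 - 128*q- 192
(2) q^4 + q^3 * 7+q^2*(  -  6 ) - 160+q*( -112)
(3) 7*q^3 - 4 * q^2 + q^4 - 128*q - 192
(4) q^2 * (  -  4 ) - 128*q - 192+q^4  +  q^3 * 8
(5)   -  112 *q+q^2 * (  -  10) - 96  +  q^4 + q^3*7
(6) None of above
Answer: 4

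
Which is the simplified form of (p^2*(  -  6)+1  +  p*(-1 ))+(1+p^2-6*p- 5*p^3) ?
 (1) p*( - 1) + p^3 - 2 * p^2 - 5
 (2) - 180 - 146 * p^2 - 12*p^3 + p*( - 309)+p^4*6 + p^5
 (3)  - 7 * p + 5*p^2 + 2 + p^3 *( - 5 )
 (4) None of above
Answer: 4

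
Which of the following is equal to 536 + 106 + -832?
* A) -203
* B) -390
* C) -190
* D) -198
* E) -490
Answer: C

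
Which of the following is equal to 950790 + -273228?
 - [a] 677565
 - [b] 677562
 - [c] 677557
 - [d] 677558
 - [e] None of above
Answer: b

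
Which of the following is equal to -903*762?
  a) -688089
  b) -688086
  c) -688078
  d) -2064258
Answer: b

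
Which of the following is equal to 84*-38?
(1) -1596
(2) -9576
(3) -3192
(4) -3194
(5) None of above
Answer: 3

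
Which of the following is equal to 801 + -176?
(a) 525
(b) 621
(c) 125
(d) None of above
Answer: d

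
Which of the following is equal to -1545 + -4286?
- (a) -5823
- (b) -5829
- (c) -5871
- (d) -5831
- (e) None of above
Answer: d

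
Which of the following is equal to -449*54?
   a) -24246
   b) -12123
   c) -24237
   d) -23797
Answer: a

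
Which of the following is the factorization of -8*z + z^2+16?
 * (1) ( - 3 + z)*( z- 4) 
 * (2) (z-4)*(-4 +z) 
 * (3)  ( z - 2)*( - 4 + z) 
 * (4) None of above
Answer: 2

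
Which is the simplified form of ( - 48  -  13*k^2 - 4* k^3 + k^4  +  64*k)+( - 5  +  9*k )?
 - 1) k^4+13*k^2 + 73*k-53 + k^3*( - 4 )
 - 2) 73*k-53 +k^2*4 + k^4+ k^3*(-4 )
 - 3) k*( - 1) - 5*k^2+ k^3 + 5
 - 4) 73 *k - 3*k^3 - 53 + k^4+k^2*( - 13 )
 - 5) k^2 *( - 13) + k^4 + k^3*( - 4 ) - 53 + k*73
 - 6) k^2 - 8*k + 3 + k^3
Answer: 5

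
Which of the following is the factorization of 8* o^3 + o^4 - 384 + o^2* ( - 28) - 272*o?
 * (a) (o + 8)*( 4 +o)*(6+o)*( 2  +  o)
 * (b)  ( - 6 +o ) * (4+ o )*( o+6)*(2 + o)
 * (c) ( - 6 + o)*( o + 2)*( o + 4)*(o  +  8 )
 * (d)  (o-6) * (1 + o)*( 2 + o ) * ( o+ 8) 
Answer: c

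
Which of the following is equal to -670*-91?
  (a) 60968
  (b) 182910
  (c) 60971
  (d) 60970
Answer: d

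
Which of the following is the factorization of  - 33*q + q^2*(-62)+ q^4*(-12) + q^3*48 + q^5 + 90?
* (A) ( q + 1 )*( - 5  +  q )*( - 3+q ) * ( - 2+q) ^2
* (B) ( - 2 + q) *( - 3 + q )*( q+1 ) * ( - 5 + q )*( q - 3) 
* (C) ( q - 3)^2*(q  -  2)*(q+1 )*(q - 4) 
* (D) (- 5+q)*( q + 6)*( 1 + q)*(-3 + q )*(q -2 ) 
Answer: B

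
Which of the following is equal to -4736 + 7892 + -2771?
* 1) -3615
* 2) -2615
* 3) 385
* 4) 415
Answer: 3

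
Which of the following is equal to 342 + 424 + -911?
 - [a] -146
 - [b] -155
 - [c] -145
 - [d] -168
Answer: c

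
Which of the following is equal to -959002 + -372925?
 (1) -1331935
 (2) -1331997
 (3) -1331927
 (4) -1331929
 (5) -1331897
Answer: 3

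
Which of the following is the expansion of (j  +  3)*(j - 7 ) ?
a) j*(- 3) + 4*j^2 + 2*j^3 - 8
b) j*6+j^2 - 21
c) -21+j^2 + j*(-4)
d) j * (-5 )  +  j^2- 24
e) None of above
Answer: c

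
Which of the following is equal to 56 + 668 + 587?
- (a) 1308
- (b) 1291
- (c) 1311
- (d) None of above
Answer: c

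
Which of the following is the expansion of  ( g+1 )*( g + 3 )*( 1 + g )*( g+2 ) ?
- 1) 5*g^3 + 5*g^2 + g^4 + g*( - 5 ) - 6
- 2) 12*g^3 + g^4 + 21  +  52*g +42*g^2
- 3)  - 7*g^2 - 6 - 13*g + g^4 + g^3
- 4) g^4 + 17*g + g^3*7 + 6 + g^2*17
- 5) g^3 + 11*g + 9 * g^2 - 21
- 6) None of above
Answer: 4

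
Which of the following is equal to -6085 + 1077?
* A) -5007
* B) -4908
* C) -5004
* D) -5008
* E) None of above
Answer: D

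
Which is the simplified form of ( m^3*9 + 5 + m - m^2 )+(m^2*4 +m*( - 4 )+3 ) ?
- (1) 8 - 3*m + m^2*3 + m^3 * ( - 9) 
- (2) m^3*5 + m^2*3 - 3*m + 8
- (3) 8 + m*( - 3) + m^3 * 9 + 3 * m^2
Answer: 3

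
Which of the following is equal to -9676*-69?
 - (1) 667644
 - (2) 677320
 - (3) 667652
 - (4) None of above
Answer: 1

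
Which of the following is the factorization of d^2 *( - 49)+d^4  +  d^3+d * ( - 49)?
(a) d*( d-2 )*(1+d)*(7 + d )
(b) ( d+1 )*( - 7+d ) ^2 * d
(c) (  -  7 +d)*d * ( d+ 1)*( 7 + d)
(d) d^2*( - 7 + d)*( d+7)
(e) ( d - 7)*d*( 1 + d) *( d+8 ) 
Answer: c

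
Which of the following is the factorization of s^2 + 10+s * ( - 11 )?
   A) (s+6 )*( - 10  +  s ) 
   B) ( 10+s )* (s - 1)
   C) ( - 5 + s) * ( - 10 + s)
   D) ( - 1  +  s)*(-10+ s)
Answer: D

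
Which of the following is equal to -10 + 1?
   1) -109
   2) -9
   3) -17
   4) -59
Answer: 2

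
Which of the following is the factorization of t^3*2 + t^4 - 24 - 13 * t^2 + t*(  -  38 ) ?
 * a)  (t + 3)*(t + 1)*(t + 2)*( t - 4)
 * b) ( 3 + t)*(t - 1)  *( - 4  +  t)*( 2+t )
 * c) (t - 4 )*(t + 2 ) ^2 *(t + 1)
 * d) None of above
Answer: a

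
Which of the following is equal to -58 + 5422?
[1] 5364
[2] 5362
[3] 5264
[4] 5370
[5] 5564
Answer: 1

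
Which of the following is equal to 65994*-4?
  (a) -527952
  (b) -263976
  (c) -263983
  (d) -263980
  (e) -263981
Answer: b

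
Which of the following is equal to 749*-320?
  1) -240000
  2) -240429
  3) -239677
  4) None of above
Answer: 4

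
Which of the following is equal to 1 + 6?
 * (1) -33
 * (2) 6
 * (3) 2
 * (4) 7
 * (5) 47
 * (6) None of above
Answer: 4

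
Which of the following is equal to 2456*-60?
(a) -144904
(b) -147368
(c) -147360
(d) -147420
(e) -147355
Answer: c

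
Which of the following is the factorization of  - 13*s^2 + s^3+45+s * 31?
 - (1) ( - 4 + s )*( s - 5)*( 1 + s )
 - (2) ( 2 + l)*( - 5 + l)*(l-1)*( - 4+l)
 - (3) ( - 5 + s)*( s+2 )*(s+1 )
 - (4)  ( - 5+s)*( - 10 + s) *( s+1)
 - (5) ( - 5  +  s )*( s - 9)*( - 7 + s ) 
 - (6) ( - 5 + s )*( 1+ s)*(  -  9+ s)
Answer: 6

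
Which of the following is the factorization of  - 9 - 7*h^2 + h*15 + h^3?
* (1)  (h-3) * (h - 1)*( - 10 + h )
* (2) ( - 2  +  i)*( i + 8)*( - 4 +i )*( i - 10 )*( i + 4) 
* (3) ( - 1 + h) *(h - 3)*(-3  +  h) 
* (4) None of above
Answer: 3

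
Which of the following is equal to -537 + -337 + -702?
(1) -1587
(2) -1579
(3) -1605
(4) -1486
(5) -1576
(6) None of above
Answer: 5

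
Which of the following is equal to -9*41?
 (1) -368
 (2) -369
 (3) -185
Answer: 2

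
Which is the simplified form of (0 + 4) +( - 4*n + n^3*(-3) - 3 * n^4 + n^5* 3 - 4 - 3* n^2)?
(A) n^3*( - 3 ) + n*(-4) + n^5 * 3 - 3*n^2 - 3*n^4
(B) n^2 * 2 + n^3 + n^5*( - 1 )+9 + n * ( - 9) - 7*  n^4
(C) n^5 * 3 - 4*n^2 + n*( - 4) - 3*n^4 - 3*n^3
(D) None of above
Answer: A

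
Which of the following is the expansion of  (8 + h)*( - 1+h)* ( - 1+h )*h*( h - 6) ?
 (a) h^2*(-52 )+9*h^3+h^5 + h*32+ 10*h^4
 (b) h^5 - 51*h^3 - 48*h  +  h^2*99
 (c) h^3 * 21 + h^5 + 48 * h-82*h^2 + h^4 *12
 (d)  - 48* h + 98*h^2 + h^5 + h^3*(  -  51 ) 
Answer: d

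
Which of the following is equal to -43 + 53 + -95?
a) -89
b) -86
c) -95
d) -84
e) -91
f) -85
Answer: f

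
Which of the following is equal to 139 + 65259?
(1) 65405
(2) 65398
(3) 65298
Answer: 2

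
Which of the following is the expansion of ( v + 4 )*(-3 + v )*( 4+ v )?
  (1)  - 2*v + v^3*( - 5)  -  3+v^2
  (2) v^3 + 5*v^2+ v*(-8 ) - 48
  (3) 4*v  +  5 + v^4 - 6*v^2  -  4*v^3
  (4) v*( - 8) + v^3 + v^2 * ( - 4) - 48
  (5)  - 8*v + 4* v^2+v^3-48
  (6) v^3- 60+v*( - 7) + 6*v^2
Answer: 2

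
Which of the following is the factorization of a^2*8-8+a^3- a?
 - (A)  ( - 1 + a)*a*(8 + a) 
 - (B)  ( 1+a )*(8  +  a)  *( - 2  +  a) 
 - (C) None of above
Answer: C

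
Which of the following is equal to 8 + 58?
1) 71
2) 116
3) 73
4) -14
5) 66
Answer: 5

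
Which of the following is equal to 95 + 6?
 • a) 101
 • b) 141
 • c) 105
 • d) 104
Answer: a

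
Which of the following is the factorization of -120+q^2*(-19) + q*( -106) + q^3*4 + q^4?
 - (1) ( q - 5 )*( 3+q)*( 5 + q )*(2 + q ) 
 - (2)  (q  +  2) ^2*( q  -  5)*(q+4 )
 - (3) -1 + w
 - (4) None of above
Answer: 4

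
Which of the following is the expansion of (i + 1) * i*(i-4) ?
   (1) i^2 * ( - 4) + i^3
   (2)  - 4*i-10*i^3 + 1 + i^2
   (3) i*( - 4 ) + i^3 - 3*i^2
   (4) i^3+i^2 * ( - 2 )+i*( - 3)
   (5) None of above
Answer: 3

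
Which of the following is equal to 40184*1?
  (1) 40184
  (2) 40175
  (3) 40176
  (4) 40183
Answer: 1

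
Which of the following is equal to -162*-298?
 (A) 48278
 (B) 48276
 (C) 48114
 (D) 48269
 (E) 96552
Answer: B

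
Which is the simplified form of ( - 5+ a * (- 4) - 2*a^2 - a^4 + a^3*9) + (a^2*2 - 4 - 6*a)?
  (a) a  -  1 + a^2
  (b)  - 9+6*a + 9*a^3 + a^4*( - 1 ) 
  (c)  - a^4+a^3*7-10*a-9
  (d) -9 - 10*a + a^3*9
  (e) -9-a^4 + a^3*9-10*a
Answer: e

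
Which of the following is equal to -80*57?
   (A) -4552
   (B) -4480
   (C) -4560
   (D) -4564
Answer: C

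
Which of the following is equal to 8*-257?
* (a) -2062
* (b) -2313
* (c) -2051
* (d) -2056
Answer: d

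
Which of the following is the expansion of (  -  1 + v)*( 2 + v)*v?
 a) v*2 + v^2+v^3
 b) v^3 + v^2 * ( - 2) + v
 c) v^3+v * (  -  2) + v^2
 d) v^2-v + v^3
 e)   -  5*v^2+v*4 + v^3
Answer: c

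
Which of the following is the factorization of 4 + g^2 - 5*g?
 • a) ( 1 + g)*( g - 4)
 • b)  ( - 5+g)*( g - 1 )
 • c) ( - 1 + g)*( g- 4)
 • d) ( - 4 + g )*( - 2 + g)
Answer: c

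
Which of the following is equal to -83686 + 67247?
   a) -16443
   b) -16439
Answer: b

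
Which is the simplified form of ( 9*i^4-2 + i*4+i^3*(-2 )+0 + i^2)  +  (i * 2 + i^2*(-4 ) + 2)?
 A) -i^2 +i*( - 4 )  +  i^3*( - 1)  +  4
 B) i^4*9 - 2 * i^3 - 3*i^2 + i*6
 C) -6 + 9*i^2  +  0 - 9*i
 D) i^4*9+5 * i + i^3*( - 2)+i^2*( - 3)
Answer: B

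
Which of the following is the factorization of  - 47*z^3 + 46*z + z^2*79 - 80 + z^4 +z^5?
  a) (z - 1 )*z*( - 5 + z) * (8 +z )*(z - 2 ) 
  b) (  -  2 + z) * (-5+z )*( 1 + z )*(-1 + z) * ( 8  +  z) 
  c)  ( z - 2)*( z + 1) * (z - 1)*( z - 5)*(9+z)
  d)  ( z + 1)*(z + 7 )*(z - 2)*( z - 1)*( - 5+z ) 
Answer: b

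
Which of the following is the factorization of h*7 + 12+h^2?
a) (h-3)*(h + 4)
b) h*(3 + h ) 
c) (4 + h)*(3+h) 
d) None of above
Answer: c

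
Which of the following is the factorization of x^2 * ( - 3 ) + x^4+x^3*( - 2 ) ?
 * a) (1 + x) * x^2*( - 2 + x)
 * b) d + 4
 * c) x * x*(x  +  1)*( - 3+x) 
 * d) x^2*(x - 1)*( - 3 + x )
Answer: c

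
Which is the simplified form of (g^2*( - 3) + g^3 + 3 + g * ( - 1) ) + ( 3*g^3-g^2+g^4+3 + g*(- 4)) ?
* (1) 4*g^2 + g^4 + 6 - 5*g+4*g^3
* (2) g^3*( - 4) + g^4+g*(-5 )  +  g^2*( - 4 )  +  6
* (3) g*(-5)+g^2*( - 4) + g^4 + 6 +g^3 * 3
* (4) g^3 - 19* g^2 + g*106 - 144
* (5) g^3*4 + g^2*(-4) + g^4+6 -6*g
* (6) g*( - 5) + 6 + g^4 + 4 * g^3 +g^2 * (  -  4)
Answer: 6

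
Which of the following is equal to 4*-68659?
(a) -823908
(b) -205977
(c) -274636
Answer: c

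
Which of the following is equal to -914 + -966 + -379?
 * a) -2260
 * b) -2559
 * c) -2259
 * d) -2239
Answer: c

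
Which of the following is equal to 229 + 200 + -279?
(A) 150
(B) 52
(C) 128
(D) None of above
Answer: A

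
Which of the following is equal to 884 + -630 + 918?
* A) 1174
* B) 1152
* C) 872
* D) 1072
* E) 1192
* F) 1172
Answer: F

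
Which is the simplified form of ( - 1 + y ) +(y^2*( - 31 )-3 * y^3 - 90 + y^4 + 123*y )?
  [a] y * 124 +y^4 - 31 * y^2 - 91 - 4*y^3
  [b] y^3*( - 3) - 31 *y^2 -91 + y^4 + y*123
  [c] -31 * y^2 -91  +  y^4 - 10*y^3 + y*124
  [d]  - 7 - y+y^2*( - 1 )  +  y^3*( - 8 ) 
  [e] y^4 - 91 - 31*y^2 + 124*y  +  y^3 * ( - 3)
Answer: e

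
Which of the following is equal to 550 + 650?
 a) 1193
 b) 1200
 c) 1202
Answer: b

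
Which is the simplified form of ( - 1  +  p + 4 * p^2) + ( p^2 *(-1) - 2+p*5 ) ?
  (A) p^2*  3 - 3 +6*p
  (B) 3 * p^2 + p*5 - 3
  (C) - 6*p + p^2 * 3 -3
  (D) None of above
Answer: A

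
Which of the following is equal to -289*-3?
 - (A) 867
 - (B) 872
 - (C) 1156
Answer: A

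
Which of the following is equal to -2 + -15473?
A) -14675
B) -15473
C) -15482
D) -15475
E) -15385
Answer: D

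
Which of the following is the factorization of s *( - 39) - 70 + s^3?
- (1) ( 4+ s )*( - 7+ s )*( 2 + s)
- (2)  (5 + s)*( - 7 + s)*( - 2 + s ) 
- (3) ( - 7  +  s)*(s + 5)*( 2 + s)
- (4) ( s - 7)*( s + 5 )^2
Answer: 3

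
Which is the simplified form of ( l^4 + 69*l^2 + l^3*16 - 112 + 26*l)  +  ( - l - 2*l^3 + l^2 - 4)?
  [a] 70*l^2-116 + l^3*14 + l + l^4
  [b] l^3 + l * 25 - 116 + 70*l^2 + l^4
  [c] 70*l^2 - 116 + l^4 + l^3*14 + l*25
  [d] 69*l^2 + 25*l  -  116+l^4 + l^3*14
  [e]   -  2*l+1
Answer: c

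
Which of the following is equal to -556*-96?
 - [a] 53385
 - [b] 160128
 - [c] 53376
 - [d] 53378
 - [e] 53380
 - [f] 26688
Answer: c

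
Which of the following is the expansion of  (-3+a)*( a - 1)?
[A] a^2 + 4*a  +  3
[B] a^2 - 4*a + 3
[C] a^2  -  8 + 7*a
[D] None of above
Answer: B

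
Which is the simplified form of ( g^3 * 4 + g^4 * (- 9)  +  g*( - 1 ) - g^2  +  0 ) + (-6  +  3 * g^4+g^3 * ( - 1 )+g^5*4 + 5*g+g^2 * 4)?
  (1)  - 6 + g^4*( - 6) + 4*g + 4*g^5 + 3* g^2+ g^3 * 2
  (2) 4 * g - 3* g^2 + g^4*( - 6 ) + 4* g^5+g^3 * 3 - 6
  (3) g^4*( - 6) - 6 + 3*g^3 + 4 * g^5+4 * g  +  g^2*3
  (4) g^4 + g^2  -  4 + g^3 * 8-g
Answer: 3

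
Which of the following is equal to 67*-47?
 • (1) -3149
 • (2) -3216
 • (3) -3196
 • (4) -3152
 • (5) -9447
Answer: 1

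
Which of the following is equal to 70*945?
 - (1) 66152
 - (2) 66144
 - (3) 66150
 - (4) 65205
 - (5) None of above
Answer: 3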